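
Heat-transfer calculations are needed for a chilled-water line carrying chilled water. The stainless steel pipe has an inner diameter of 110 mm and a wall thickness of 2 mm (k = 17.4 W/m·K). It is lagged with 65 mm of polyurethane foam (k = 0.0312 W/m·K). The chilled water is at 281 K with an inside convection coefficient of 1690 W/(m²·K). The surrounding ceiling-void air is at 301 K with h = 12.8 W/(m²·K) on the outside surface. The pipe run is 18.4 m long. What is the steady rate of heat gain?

Radial resistances (cylindrical: R_cond = ln(r_o/r_i)/(2πkL), R_conv = 1/(h·2πrL)):
R_inner film = 1/(h_i·2πr₁L) = 1/(1690×2π×0.055×18.4) = 9.306×10^-5 K/W
R_stainless steel pipe wall = ln(57/55)/(2π×17.4×18.4) = 1.776×10^-5 K/W
R_polyurethane foam = ln(122/57)/(2π×0.0312×18.4) = 0.211 K/W
R_outer film = 1/(h_o·2πr_oL) = 1/(12.8×2π×0.122×18.4) = 0.005539 K/W
R_total = 0.2166 K/W
Q = ΔT/R_total = 20/0.2166

Q ≈ 92.3 W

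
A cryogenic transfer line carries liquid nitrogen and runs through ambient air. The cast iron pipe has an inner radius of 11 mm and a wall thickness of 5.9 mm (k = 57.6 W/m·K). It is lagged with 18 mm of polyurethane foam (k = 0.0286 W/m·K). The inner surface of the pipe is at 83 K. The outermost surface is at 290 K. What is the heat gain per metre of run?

q′ ≈ 51.3 W/m

For a radial system each layer contributes R = ln(r_out/r_in)/(2πkL); films add R = 1/(hA).
R_cast iron pipe wall = ln(16.9/11)/(2π×57.6×1) = 0.001187 K/W
R_polyurethane foam = ln(34.9/16.9)/(2π×0.0286×1) = 4.035 K/W
R_total = 4.037 K/W
Q = ΔT/R_total = 207/4.037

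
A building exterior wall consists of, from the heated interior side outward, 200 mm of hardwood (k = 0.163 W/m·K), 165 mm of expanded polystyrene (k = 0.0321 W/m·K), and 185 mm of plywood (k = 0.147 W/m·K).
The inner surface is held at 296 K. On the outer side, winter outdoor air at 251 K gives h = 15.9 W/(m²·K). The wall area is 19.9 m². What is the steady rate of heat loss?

Model the wall as resistances in series:
R_hardwood = L/(kA) = 0.2/(0.163×19.9) = 0.06166 K/W
R_expanded polystyrene = L/(kA) = 0.165/(0.0321×19.9) = 0.2583 K/W
R_plywood = L/(kA) = 0.185/(0.147×19.9) = 0.06324 K/W
R_outer film = 1/(h_o·A) = 1/(15.9×19.9) = 0.00316 K/W
R_total = 0.3864 K/W
Q = ΔT / R_total = 45 / 0.3864

Q ≈ 116 W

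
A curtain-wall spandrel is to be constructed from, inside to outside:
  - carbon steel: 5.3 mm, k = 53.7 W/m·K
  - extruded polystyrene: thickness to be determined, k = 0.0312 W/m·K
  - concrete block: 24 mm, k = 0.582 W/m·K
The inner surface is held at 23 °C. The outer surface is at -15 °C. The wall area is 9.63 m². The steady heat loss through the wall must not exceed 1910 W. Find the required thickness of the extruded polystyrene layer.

Series thermal resistances:
R_carbon steel = L/(kA) = 0.0053/(53.7×9.63) = 1.025×10^-5 K/W
R_concrete block = L/(kA) = 0.024/(0.582×9.63) = 0.004282 K/W
Sum of the known resistances R_other = 0.004292 K/W
Required total resistance R_tot = ΔT/Q_allow = 38/1910 = 0.0199 K/W
R_extruded polystyrene = R_tot − R_other = 0.0156 K/W
L = R·k·A = 0.0156×0.0312×9.63

L ≈ 4.69 mm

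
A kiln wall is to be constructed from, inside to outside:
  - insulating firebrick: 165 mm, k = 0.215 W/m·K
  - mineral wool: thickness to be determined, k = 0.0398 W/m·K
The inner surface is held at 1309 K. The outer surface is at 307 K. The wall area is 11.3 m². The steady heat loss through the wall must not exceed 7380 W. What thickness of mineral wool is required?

L ≈ 30.5 mm

Treating each layer as a thermal resistance in series:
R_insulating firebrick = L/(kA) = 0.165/(0.215×11.3) = 0.06792 K/W
Sum of the known resistances R_other = 0.06792 K/W
Required total resistance R_tot = ΔT/Q_allow = 1002/7380 = 0.1358 K/W
R_mineral wool = R_tot − R_other = 0.06786 K/W
L = R·k·A = 0.06786×0.0398×11.3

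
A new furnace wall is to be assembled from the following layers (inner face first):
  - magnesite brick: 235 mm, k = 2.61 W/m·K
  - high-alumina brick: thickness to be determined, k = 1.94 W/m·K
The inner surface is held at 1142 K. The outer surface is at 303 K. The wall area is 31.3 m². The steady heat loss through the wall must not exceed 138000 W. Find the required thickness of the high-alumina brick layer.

Treating each layer as a thermal resistance in series:
R_magnesite brick = L/(kA) = 0.235/(2.61×31.3) = 0.002877 K/W
Sum of the known resistances R_other = 0.002877 K/W
Required total resistance R_tot = ΔT/Q_allow = 839/138000 = 0.00608 K/W
R_high-alumina brick = R_tot − R_other = 0.003203 K/W
L = R·k·A = 0.003203×1.94×31.3

L ≈ 194 mm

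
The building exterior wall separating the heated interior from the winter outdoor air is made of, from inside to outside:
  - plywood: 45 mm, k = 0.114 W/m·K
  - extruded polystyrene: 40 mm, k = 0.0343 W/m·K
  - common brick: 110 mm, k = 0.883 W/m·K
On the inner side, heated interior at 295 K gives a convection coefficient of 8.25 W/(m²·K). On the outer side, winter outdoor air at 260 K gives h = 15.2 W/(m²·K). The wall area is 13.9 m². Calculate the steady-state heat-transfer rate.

Series thermal resistances:
R_inner film = 1/(h_i·A) = 1/(8.25×13.9) = 0.00872 K/W
R_plywood = L/(kA) = 0.045/(0.114×13.9) = 0.0284 K/W
R_extruded polystyrene = L/(kA) = 0.04/(0.0343×13.9) = 0.0839 K/W
R_common brick = L/(kA) = 0.11/(0.883×13.9) = 0.008962 K/W
R_outer film = 1/(h_o·A) = 1/(15.2×13.9) = 0.004733 K/W
R_total = 0.1347 K/W
Q = ΔT / R_total = 35 / 0.1347

Q ≈ 260 W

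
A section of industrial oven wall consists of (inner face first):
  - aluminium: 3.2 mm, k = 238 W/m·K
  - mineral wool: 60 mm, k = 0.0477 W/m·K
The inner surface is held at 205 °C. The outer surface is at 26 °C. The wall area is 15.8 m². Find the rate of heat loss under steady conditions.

Series thermal resistances:
R_aluminium = L/(kA) = 0.0032/(238×15.8) = 8.51×10^-7 K/W
R_mineral wool = L/(kA) = 0.06/(0.0477×15.8) = 0.07961 K/W
R_total = 0.07961 K/W
Q = ΔT / R_total = 179 / 0.07961

Q ≈ 2250 W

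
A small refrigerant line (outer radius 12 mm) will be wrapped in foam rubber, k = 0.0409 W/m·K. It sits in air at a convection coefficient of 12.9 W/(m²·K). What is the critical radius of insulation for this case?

r_cr ≈ 3.17 mm

For a cylinder r_cr = k/h = 0.0409/12.9
r_cr = 3.17 mm; since the bare radius (12 mm) is above r_cr, any added insulation will reduce heat loss.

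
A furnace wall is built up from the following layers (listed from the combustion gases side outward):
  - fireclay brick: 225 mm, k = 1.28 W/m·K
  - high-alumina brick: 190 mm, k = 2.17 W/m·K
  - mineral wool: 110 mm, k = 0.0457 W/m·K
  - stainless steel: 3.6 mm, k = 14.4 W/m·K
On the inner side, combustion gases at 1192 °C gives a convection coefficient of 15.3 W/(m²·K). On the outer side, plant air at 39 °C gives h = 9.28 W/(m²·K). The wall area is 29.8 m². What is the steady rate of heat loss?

Q ≈ 12100 W

Using the resistance-network approach (series):
R_inner film = 1/(h_i·A) = 1/(15.3×29.8) = 0.002193 K/W
R_fireclay brick = L/(kA) = 0.225/(1.28×29.8) = 0.005899 K/W
R_high-alumina brick = L/(kA) = 0.19/(2.17×29.8) = 0.002938 K/W
R_mineral wool = L/(kA) = 0.11/(0.0457×29.8) = 0.08077 K/W
R_stainless steel = L/(kA) = 0.0036/(14.4×29.8) = 8.389×10^-6 K/W
R_outer film = 1/(h_o·A) = 1/(9.28×29.8) = 0.003616 K/W
R_total = 0.09543 K/W
Q = ΔT / R_total = 1153 / 0.09543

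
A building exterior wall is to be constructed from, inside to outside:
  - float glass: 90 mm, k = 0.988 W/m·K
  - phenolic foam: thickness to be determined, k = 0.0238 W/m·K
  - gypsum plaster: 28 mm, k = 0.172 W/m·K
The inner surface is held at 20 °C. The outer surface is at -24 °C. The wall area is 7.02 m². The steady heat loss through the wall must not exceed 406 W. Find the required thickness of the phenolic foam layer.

Treating each layer as a thermal resistance in series:
R_float glass = L/(kA) = 0.09/(0.988×7.02) = 0.01298 K/W
R_gypsum plaster = L/(kA) = 0.028/(0.172×7.02) = 0.02319 K/W
Sum of the known resistances R_other = 0.03617 K/W
Required total resistance R_tot = ΔT/Q_allow = 44/406 = 0.1084 K/W
R_phenolic foam = R_tot − R_other = 0.07221 K/W
L = R·k·A = 0.07221×0.0238×7.02

L ≈ 12.1 mm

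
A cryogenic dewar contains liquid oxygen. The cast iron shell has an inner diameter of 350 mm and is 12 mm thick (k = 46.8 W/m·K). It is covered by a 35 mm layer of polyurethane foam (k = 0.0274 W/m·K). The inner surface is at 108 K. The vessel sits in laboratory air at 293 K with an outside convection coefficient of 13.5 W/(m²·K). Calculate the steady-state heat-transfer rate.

Radial (spherical) resistances in series:
R_cast iron shell = (1/0.175 − 1/0.187)/(4π×46.8) = 6.235×10^-4 K/W
R_polyurethane foam = (1/0.187 − 1/0.222)/(4π×0.0274) = 2.449 K/W
R_outer film = 1/(h·4πr_o²) = 1/(13.5×4π×0.222²) = 0.1196 K/W
R_total = 2.569 K/W
Q = ΔT/R_total = 185/2.569

Q ≈ 72 W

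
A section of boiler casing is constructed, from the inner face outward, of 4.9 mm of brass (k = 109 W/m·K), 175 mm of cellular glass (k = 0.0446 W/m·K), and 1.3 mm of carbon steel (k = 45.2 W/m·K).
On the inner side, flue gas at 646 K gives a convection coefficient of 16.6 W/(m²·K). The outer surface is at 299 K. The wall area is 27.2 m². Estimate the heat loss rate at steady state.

Thermal resistances in series:
R_inner film = 1/(h_i·A) = 1/(16.6×27.2) = 0.002215 K/W
R_brass = L/(kA) = 0.0049/(109×27.2) = 1.653×10^-6 K/W
R_cellular glass = L/(kA) = 0.175/(0.0446×27.2) = 0.1443 K/W
R_carbon steel = L/(kA) = 0.0013/(45.2×27.2) = 1.057×10^-6 K/W
R_total = 0.1465 K/W
Q = ΔT / R_total = 347 / 0.1465

Q ≈ 2370 W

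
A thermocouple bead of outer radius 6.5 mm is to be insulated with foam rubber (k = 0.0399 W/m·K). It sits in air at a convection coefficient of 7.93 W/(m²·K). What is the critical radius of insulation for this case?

For a sphere r_cr = 2k/h = 2×0.0399/7.93
r_cr = 10.1 mm; since the bare radius (6.5 mm) is below r_cr, adding a thin layer of insulation will *increase* heat loss.

r_cr ≈ 10.1 mm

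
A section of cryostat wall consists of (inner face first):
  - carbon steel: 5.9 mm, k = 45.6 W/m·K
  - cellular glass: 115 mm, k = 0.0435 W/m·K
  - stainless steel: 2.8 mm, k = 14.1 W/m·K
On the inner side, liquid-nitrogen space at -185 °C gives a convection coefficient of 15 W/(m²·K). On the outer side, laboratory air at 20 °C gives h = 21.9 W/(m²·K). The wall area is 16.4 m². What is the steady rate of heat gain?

Model the wall as resistances in series:
R_inner film = 1/(h_i·A) = 1/(15×16.4) = 0.004065 K/W
R_carbon steel = L/(kA) = 0.0059/(45.6×16.4) = 7.889×10^-6 K/W
R_cellular glass = L/(kA) = 0.115/(0.0435×16.4) = 0.1612 K/W
R_stainless steel = L/(kA) = 0.0028/(14.1×16.4) = 1.211×10^-5 K/W
R_outer film = 1/(h_o·A) = 1/(21.9×16.4) = 0.002784 K/W
R_total = 0.1681 K/W
Q = ΔT / R_total = 205 / 0.1681

Q ≈ 1220 W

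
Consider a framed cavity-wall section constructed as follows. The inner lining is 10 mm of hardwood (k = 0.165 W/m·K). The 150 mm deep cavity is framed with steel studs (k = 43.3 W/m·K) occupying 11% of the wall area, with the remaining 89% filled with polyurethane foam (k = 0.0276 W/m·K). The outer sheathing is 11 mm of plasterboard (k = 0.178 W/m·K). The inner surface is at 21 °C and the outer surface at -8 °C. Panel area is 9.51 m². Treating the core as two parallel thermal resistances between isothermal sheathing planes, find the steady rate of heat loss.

Q ≈ 1790 W

Sheathing layers in series; stud and cavity paths in parallel between them.
R_inner = 0.01/(0.165×9.51) = 0.006373 K/W
R_stud  = 0.15/(43.3×0.11×9.51) = 0.003312 K/W
R_cav   = 0.15/(0.0276×0.89×9.51) = 0.6421 K/W
1/R_core = 1/R_stud + 1/R_cav → R_core = 0.003295 K/W
R_outer = 0.011/(0.178×9.51) = 0.006498 K/W
R_total = 0.01617 K/W
Q = ΔT/R_total = 29/0.01617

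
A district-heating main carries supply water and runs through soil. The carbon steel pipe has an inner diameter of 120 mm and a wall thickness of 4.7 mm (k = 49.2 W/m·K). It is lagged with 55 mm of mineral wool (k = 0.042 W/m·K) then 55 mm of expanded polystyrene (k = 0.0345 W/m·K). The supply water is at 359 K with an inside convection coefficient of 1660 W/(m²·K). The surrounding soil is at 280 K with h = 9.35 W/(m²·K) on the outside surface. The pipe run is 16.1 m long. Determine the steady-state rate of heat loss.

For a radial system each layer contributes R = ln(r_out/r_in)/(2πkL); films add R = 1/(hA).
R_inner film = 1/(h_i·2πr₁L) = 1/(1660×2π×0.06×16.1) = 9.925×10^-5 K/W
R_carbon steel pipe wall = ln(64.7/60)/(2π×49.2×16.1) = 1.515×10^-5 K/W
R_mineral wool = ln(119.7/64.7)/(2π×0.042×16.1) = 0.1448 K/W
R_expanded polystyrene = ln(174.7/119.7)/(2π×0.0345×16.1) = 0.1083 K/W
R_outer film = 1/(h_o·2πr_oL) = 1/(9.35×2π×0.1747×16.1) = 0.006052 K/W
R_total = 0.2593 K/W
Q = ΔT/R_total = 79/0.2593

Q ≈ 305 W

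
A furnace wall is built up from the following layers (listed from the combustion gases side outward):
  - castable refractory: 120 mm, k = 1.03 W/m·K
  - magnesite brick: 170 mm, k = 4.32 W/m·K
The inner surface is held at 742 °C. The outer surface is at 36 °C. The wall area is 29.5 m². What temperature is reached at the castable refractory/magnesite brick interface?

Series thermal resistances:
R_castable refractory = L/(kA) = 0.12/(1.03×29.5) = 0.003949 K/W
R_magnesite brick = L/(kA) = 0.17/(4.32×29.5) = 0.001334 K/W
R_total = 0.005283 K/W;  Q = ΔT/R_total = 706/0.005283 = 133600 W
T_interface = T_inner − Q·ΣR(inner→interface) = 742 − 134000×0.003949

T ≈ 214 °C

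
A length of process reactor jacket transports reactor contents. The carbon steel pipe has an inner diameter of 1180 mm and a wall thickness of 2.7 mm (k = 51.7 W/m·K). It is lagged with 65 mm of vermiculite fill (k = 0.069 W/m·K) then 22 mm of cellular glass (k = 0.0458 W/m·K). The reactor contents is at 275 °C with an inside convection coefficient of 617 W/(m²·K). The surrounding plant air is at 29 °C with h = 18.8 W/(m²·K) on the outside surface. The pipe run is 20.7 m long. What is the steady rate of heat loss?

Per-layer cylindrical resistances, series-summed:
R_inner film = 1/(h_i·2πr₁L) = 1/(617×2π×0.59×20.7) = 2.112×10^-5 K/W
R_carbon steel pipe wall = ln(592.7/590)/(2π×51.7×20.7) = 6.79×10^-7 K/W
R_vermiculite fill = ln(657.7/592.7)/(2π×0.069×20.7) = 0.0116 K/W
R_cellular glass = ln(679.7/657.7)/(2π×0.0458×20.7) = 0.005524 K/W
R_outer film = 1/(h_o·2πr_oL) = 1/(18.8×2π×0.6797×20.7) = 6.017×10^-4 K/W
R_total = 0.01774 K/W
Q = ΔT/R_total = 246/0.01774

Q ≈ 13900 W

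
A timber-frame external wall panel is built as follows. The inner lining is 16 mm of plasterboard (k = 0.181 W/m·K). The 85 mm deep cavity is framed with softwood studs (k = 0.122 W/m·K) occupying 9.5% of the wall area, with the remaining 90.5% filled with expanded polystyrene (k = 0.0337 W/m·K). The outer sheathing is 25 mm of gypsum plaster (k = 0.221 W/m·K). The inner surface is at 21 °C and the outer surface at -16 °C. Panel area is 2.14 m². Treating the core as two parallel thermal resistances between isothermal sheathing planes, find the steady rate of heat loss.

Sheathing layers in series; stud and cavity paths in parallel between them.
R_inner = 0.016/(0.181×2.14) = 0.04131 K/W
R_stud  = 0.085/(0.122×0.095×2.14) = 3.427 K/W
R_cav   = 0.085/(0.0337×0.905×2.14) = 1.302 K/W
1/R_core = 1/R_stud + 1/R_cav → R_core = 0.9437 K/W
R_outer = 0.025/(0.221×2.14) = 0.05286 K/W
R_total = 1.038 K/W
Q = ΔT/R_total = 37/1.038

Q ≈ 35.6 W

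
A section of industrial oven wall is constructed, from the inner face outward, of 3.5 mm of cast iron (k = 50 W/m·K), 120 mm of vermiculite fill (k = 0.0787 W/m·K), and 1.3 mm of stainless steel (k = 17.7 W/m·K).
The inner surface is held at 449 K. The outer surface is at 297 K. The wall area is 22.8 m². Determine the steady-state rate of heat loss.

Q ≈ 2270 W

Thermal resistances in series:
R_cast iron = L/(kA) = 0.0035/(50×22.8) = 3.07×10^-6 K/W
R_vermiculite fill = L/(kA) = 0.12/(0.0787×22.8) = 0.06688 K/W
R_stainless steel = L/(kA) = 0.0013/(17.7×22.8) = 3.221×10^-6 K/W
R_total = 0.06688 K/W
Q = ΔT / R_total = 152 / 0.06688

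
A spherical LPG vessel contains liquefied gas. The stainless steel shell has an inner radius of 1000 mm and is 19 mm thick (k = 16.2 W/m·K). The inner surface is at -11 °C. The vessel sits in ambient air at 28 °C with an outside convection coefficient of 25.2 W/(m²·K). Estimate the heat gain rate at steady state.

Q ≈ 12400 W

Radial (spherical) resistances in series:
R_stainless steel shell = (1/1 − 1/1.019)/(4π×16.2) = 9.159×10^-5 K/W
R_outer film = 1/(h·4πr_o²) = 1/(25.2×4π×1.019²) = 0.003041 K/W
R_total = 0.003133 K/W
Q = ΔT/R_total = 39/0.003133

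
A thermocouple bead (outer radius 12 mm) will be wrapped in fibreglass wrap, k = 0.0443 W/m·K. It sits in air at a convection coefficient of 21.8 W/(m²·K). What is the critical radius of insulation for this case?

For a sphere r_cr = 2k/h = 2×0.0443/21.8
r_cr = 4.06 mm; since the bare radius (12 mm) is above r_cr, any added insulation will reduce heat loss.

r_cr ≈ 4.06 mm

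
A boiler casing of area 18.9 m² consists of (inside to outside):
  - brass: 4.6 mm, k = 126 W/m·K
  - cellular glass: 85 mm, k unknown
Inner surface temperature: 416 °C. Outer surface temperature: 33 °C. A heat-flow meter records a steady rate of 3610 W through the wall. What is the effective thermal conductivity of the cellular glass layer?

k ≈ 0.0424 W/(m·K)

Using the resistance-network approach (series):
R_brass = L/(kA) = 0.0046/(126×18.9) = 1.932×10^-6 K/W
Sum of known resistances R_other = 1.932×10^-6 K/W
Total R = ΔT/Q = 383/3610 = 0.1061 K/W
R_cellular glass = R_total − R_other = 0.1061 K/W
k = L/(R·A) = 0.085/(0.1061×18.9)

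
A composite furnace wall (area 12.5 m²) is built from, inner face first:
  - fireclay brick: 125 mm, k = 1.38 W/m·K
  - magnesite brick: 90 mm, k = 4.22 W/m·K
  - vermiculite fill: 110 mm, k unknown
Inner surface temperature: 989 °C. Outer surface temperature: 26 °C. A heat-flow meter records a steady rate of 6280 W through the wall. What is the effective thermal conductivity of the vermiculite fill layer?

k ≈ 0.0609 W/(m·K)

Series thermal resistances:
R_fireclay brick = L/(kA) = 0.125/(1.38×12.5) = 0.007246 K/W
R_magnesite brick = L/(kA) = 0.09/(4.22×12.5) = 0.001706 K/W
Sum of known resistances R_other = 0.008953 K/W
Total R = ΔT/Q = 963/6280 = 0.1533 K/W
R_vermiculite fill = R_total − R_other = 0.1444 K/W
k = L/(R·A) = 0.11/(0.1444×12.5)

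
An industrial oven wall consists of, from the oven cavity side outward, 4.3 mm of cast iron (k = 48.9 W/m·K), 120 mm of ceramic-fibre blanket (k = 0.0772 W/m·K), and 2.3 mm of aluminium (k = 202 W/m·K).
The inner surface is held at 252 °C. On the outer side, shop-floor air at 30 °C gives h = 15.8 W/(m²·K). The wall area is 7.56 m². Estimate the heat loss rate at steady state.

Thermal resistances in series:
R_cast iron = L/(kA) = 0.0043/(48.9×7.56) = 1.163×10^-5 K/W
R_ceramic-fibre blanket = L/(kA) = 0.12/(0.0772×7.56) = 0.2056 K/W
R_aluminium = L/(kA) = 0.0023/(202×7.56) = 1.506×10^-6 K/W
R_outer film = 1/(h_o·A) = 1/(15.8×7.56) = 0.008372 K/W
R_total = 0.214 K/W
Q = ΔT / R_total = 222 / 0.214

Q ≈ 1040 W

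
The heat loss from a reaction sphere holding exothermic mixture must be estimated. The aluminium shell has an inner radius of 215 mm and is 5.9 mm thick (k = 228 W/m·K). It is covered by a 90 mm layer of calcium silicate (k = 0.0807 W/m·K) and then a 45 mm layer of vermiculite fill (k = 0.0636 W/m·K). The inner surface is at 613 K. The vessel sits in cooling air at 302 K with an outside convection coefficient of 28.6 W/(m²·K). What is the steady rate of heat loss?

Radial (spherical) resistances in series:
R_aluminium shell = (1/0.215 − 1/0.2209)/(4π×228) = 4.336×10^-5 K/W
R_calcium silicate = (1/0.2209 − 1/0.3109)/(4π×0.0807) = 1.292 K/W
R_vermiculite fill = (1/0.3109 − 1/0.3559)/(4π×0.0636) = 0.5089 K/W
R_outer film = 1/(h·4πr_o²) = 1/(28.6×4π×0.3559²) = 0.02197 K/W
R_total = 1.823 K/W
Q = ΔT/R_total = 311/1.823

Q ≈ 171 W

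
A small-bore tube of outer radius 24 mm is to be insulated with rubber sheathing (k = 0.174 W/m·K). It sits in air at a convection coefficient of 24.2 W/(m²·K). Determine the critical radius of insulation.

r_cr ≈ 7.19 mm

For a cylinder r_cr = k/h = 0.174/24.2
r_cr = 7.19 mm; since the bare radius (24 mm) is above r_cr, any added insulation will reduce heat loss.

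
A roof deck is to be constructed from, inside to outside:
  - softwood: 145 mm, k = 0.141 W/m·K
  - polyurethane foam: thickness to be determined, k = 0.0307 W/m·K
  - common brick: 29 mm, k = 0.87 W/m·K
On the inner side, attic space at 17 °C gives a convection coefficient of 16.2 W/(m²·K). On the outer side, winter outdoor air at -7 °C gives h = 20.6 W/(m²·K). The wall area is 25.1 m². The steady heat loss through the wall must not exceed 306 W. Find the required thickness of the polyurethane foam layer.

L ≈ 24.5 mm

Model the wall as resistances in series:
R_inner film = 1/(h_i·A) = 1/(16.2×25.1) = 0.002459 K/W
R_softwood = L/(kA) = 0.145/(0.141×25.1) = 0.04097 K/W
R_common brick = L/(kA) = 0.029/(0.87×25.1) = 0.001328 K/W
R_outer film = 1/(h_o·A) = 1/(20.6×25.1) = 0.001934 K/W
Sum of the known resistances R_other = 0.04669 K/W
Required total resistance R_tot = ΔT/Q_allow = 24/306 = 0.07843 K/W
R_polyurethane foam = R_tot − R_other = 0.03174 K/W
L = R·k·A = 0.03174×0.0307×25.1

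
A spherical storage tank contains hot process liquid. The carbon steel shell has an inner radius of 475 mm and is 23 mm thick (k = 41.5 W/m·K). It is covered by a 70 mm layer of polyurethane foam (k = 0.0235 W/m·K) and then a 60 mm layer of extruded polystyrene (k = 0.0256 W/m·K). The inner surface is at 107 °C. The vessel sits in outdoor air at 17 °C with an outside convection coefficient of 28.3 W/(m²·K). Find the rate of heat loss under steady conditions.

For a spherical shell R = (1/r₁ − 1/r₂)/(4πk); film R = 1/(h·4πr²). In series:
R_carbon steel shell = (1/0.475 − 1/0.498)/(4π×41.5) = 1.864×10^-4 K/W
R_polyurethane foam = (1/0.498 − 1/0.568)/(4π×0.0235) = 0.838 K/W
R_extruded polystyrene = (1/0.568 − 1/0.628)/(4π×0.0256) = 0.5229 K/W
R_outer film = 1/(h·4πr_o²) = 1/(28.3×4π×0.628²) = 0.00713 K/W
R_total = 1.368 K/W
Q = ΔT/R_total = 90/1.368

Q ≈ 65.8 W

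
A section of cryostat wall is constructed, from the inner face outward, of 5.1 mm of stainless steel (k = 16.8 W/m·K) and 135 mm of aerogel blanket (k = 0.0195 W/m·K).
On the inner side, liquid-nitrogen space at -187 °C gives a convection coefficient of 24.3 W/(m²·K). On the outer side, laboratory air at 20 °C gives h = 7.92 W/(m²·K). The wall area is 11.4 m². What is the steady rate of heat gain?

Q ≈ 333 W

Thermal resistances in series:
R_inner film = 1/(h_i·A) = 1/(24.3×11.4) = 0.00361 K/W
R_stainless steel = L/(kA) = 0.0051/(16.8×11.4) = 2.663×10^-5 K/W
R_aerogel blanket = L/(kA) = 0.135/(0.0195×11.4) = 0.6073 K/W
R_outer film = 1/(h_o·A) = 1/(7.92×11.4) = 0.01108 K/W
R_total = 0.622 K/W
Q = ΔT / R_total = 207 / 0.622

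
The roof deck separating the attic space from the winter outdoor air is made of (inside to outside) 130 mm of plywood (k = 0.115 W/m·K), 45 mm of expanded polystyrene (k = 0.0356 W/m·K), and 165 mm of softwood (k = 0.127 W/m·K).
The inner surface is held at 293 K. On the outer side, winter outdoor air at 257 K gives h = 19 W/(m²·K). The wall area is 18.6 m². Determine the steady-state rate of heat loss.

Using the resistance-network approach (series):
R_plywood = L/(kA) = 0.13/(0.115×18.6) = 0.06078 K/W
R_expanded polystyrene = L/(kA) = 0.045/(0.0356×18.6) = 0.06796 K/W
R_softwood = L/(kA) = 0.165/(0.127×18.6) = 0.06985 K/W
R_outer film = 1/(h_o·A) = 1/(19×18.6) = 0.00283 K/W
R_total = 0.2014 K/W
Q = ΔT / R_total = 36 / 0.2014

Q ≈ 179 W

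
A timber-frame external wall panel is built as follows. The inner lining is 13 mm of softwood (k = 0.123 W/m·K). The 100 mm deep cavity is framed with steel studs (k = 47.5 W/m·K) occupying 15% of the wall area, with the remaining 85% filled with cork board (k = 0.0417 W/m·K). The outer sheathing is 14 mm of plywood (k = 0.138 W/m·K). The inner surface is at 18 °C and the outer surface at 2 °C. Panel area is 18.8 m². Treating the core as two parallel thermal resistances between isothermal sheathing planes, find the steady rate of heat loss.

Q ≈ 1360 W

Sheathing layers in series; stud and cavity paths in parallel between them.
R_inner = 0.013/(0.123×18.8) = 0.005622 K/W
R_stud  = 0.1/(47.5×0.15×18.8) = 7.465×10^-4 K/W
R_cav   = 0.1/(0.0417×0.85×18.8) = 0.1501 K/W
1/R_core = 1/R_stud + 1/R_cav → R_core = 7.429×10^-4 K/W
R_outer = 0.014/(0.138×18.8) = 0.005396 K/W
R_total = 0.01176 K/W
Q = ΔT/R_total = 16/0.01176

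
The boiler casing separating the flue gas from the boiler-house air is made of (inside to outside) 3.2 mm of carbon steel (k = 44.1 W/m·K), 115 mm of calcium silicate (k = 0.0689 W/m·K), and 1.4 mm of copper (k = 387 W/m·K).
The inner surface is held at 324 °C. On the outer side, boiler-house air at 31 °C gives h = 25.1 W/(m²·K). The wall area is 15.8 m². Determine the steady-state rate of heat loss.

Q ≈ 2710 W

Treating each layer as a thermal resistance in series:
R_carbon steel = L/(kA) = 0.0032/(44.1×15.8) = 4.593×10^-6 K/W
R_calcium silicate = L/(kA) = 0.115/(0.0689×15.8) = 0.1056 K/W
R_copper = L/(kA) = 0.0014/(387×15.8) = 2.29×10^-7 K/W
R_outer film = 1/(h_o·A) = 1/(25.1×15.8) = 0.002522 K/W
R_total = 0.1082 K/W
Q = ΔT / R_total = 293 / 0.1082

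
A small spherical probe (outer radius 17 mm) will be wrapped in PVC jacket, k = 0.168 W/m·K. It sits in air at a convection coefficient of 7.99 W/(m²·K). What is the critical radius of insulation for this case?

For a sphere r_cr = 2k/h = 2×0.168/7.99
r_cr = 42.1 mm; since the bare radius (17 mm) is below r_cr, adding a thin layer of insulation will *increase* heat loss.

r_cr ≈ 42.1 mm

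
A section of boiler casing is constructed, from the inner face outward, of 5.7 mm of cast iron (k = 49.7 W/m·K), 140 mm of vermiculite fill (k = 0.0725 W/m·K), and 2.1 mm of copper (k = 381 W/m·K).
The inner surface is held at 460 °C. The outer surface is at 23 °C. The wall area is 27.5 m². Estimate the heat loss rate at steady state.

Q ≈ 6220 W

Series thermal resistances:
R_cast iron = L/(kA) = 0.0057/(49.7×27.5) = 4.17×10^-6 K/W
R_vermiculite fill = L/(kA) = 0.14/(0.0725×27.5) = 0.07022 K/W
R_copper = L/(kA) = 0.0021/(381×27.5) = 2.004×10^-7 K/W
R_total = 0.07022 K/W
Q = ΔT / R_total = 437 / 0.07022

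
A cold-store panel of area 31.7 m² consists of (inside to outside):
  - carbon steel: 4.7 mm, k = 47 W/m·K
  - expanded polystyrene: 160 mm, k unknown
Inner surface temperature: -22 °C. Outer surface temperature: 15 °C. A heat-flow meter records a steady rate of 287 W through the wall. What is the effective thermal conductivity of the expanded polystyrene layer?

Series thermal resistances:
R_carbon steel = L/(kA) = 0.0047/(47×31.7) = 3.155×10^-6 K/W
Sum of known resistances R_other = 3.155×10^-6 K/W
Total R = ΔT/Q = 37/287 = 0.1289 K/W
R_expanded polystyrene = R_total − R_other = 0.1289 K/W
k = L/(R·A) = 0.16/(0.1289×31.7)

k ≈ 0.0392 W/(m·K)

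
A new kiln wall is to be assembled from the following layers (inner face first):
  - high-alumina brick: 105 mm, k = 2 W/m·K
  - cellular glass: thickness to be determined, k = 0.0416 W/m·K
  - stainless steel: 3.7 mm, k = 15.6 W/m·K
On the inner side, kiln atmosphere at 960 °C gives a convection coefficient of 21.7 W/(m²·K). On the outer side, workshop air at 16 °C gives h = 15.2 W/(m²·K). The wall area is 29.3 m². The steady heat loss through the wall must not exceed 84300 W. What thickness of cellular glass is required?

L ≈ 6.8 mm

Thermal resistances in series:
R_inner film = 1/(h_i·A) = 1/(21.7×29.3) = 0.001573 K/W
R_high-alumina brick = L/(kA) = 0.105/(2×29.3) = 0.001792 K/W
R_stainless steel = L/(kA) = 0.0037/(15.6×29.3) = 8.095×10^-6 K/W
R_outer film = 1/(h_o·A) = 1/(15.2×29.3) = 0.002245 K/W
Sum of the known resistances R_other = 0.005618 K/W
Required total resistance R_tot = ΔT/Q_allow = 944/84300 = 0.0112 K/W
R_cellular glass = R_tot − R_other = 0.00558 K/W
L = R·k·A = 0.00558×0.0416×29.3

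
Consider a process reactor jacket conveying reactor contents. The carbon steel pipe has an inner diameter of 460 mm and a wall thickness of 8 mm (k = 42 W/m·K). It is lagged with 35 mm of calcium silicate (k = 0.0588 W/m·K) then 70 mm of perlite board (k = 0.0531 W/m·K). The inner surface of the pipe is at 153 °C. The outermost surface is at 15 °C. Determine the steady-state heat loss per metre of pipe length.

q′ ≈ 131 W/m

Cylindrical conduction, so R = ln(r₂/r₁)/(2πkL) per layer, in series:
R_carbon steel pipe wall = ln(238/230)/(2π×42×1) = 1.296×10^-4 K/W
R_calcium silicate = ln(273/238)/(2π×0.0588×1) = 0.3714 K/W
R_perlite board = ln(343/273)/(2π×0.0531×1) = 0.6842 K/W
R_total = 1.056 K/W
Q = ΔT/R_total = 138/1.056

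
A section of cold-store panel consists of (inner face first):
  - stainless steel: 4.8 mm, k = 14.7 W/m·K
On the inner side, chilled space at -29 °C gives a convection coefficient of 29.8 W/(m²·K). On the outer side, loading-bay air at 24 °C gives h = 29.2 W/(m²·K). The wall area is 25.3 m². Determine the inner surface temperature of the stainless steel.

T ≈ -2.9 °C

Model the wall as resistances in series:
R_inner film = 1/(h_i·A) = 1/(29.8×25.3) = 0.001326 K/W
R_stainless steel = L/(kA) = 0.0048/(14.7×25.3) = 1.291×10^-5 K/W
R_outer film = 1/(h_o·A) = 1/(29.2×25.3) = 0.001354 K/W
R_total = 0.002693 K/W;  Q = ΔT/R_total = 53/0.002693 = 19680 W
T_interface = T_inner + Q·ΣR(inner→interface) = -29 + 19700×0.001326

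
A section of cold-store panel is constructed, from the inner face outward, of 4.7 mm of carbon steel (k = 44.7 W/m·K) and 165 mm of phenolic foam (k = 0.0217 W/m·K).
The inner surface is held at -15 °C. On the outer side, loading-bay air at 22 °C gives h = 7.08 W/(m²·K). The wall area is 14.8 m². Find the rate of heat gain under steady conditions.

Q ≈ 70.7 W

Treating each layer as a thermal resistance in series:
R_carbon steel = L/(kA) = 0.0047/(44.7×14.8) = 7.104×10^-6 K/W
R_phenolic foam = L/(kA) = 0.165/(0.0217×14.8) = 0.5138 K/W
R_outer film = 1/(h_o·A) = 1/(7.08×14.8) = 0.009543 K/W
R_total = 0.5233 K/W
Q = ΔT / R_total = 37 / 0.5233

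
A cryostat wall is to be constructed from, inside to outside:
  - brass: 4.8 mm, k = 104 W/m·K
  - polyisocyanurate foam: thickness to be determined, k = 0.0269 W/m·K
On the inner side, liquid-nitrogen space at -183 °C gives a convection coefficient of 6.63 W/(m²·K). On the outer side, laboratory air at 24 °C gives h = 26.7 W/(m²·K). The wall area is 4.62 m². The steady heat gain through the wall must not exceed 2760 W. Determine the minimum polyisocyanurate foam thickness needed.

L ≈ 4.25 mm

Series thermal resistances:
R_inner film = 1/(h_i·A) = 1/(6.63×4.62) = 0.03265 K/W
R_brass = L/(kA) = 0.0048/(104×4.62) = 9.99×10^-6 K/W
R_outer film = 1/(h_o·A) = 1/(26.7×4.62) = 0.008107 K/W
Sum of the known resistances R_other = 0.04076 K/W
Required total resistance R_tot = ΔT/Q_allow = 207/2760 = 0.075 K/W
R_polyisocyanurate foam = R_tot − R_other = 0.03424 K/W
L = R·k·A = 0.03424×0.0269×4.62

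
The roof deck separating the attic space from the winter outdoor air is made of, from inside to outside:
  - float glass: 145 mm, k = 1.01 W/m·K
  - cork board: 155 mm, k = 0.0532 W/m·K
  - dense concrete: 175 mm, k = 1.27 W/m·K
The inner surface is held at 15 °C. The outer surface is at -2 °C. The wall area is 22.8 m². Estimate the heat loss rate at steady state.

Q ≈ 121 W

Using the resistance-network approach (series):
R_float glass = L/(kA) = 0.145/(1.01×22.8) = 0.006297 K/W
R_cork board = L/(kA) = 0.155/(0.0532×22.8) = 0.1278 K/W
R_dense concrete = L/(kA) = 0.175/(1.27×22.8) = 0.006044 K/W
R_total = 0.1401 K/W
Q = ΔT / R_total = 17 / 0.1401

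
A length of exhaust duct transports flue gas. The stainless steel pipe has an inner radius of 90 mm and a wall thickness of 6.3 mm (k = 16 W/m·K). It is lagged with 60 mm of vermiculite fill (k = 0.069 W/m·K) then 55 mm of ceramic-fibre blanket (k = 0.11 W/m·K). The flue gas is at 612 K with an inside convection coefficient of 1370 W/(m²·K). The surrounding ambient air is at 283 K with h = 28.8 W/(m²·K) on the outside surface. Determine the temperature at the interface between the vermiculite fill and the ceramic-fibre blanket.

T ≈ 379 K

Cylindrical conduction, so R = ln(r₂/r₁)/(2πkL) per layer, in series:
R_inner film = 1/(h_i·2πr₁L) = 1/(1370×2π×0.09×1) = 0.001291 K/W
R_stainless steel pipe wall = ln(96.3/90)/(2π×16×1) = 6.73×10^-4 K/W
R_vermiculite fill = ln(156.3/96.3)/(2π×0.069×1) = 1.117 K/W
R_ceramic-fibre blanket = ln(211.3/156.3)/(2π×0.11×1) = 0.4362 K/W
R_outer film = 1/(h_o·2πr_oL) = 1/(28.8×2π×0.2113×1) = 0.02615 K/W
R_total = 1.581 K/W
Q = ΔT/R_total = 329/1.581
Q = 208 W/m
T_interface = T_inner − Q·ΣR(inner→interface) = 612 − 208×1.119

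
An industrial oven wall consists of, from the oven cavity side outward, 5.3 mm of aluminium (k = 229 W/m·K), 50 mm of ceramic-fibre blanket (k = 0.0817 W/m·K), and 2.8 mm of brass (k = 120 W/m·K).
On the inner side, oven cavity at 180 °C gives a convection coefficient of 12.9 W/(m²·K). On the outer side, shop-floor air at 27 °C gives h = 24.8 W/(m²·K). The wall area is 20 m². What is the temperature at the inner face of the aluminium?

T ≈ 164 °C

Model the wall as resistances in series:
R_inner film = 1/(h_i·A) = 1/(12.9×20) = 0.003876 K/W
R_aluminium = L/(kA) = 0.0053/(229×20) = 1.157×10^-6 K/W
R_ceramic-fibre blanket = L/(kA) = 0.05/(0.0817×20) = 0.0306 K/W
R_brass = L/(kA) = 0.0028/(120×20) = 1.167×10^-6 K/W
R_outer film = 1/(h_o·A) = 1/(24.8×20) = 0.002016 K/W
R_total = 0.03649 K/W;  Q = ΔT/R_total = 153/0.03649 = 4192 W
T_interface = T_inner − Q·ΣR(inner→interface) = 180 − 4190×0.003876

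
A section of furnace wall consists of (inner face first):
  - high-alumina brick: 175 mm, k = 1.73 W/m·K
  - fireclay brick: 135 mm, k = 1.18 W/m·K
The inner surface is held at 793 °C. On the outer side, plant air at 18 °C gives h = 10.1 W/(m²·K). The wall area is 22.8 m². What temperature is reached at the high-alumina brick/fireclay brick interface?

T ≈ 544 °C

Using the resistance-network approach (series):
R_high-alumina brick = L/(kA) = 0.175/(1.73×22.8) = 0.004437 K/W
R_fireclay brick = L/(kA) = 0.135/(1.18×22.8) = 0.005018 K/W
R_outer film = 1/(h_o·A) = 1/(10.1×22.8) = 0.004343 K/W
R_total = 0.0138 K/W;  Q = ΔT/R_total = 775/0.0138 = 56170 W
T_interface = T_inner − Q·ΣR(inner→interface) = 793 − 56200×0.004437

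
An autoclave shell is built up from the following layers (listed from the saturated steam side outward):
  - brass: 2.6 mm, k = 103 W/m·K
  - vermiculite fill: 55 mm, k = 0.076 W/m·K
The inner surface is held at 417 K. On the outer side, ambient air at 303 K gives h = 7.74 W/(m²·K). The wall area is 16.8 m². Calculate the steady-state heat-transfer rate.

Q ≈ 2250 W

Treating each layer as a thermal resistance in series:
R_brass = L/(kA) = 0.0026/(103×16.8) = 1.503×10^-6 K/W
R_vermiculite fill = L/(kA) = 0.055/(0.076×16.8) = 0.04308 K/W
R_outer film = 1/(h_o·A) = 1/(7.74×16.8) = 0.00769 K/W
R_total = 0.05077 K/W
Q = ΔT / R_total = 114 / 0.05077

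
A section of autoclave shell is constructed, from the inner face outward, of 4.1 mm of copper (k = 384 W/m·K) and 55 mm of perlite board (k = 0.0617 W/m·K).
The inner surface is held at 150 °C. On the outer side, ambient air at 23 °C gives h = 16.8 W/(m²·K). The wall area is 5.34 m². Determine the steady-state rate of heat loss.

Treating each layer as a thermal resistance in series:
R_copper = L/(kA) = 0.0041/(384×5.34) = 1.999×10^-6 K/W
R_perlite board = L/(kA) = 0.055/(0.0617×5.34) = 0.1669 K/W
R_outer film = 1/(h_o·A) = 1/(16.8×5.34) = 0.01115 K/W
R_total = 0.1781 K/W
Q = ΔT / R_total = 127 / 0.1781

Q ≈ 713 W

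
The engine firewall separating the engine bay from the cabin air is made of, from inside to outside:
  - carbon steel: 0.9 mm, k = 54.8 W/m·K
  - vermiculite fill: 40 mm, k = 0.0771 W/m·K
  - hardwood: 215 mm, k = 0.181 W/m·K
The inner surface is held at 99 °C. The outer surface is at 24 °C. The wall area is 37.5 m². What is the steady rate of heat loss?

Q ≈ 1650 W

Treating each layer as a thermal resistance in series:
R_carbon steel = L/(kA) = 0.0009/(54.8×37.5) = 4.38×10^-7 K/W
R_vermiculite fill = L/(kA) = 0.04/(0.0771×37.5) = 0.01383 K/W
R_hardwood = L/(kA) = 0.215/(0.181×37.5) = 0.03168 K/W
R_total = 0.04551 K/W
Q = ΔT / R_total = 75 / 0.04551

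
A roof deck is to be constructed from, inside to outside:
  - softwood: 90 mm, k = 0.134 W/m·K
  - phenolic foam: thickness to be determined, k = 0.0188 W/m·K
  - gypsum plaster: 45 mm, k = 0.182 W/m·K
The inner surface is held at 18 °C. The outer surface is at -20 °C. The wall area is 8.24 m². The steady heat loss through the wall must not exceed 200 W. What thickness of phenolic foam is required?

Model the wall as resistances in series:
R_softwood = L/(kA) = 0.09/(0.134×8.24) = 0.08151 K/W
R_gypsum plaster = L/(kA) = 0.045/(0.182×8.24) = 0.03001 K/W
Sum of the known resistances R_other = 0.1115 K/W
Required total resistance R_tot = ΔT/Q_allow = 38/200 = 0.19 K/W
R_phenolic foam = R_tot − R_other = 0.07848 K/W
L = R·k·A = 0.07848×0.0188×8.24

L ≈ 12.2 mm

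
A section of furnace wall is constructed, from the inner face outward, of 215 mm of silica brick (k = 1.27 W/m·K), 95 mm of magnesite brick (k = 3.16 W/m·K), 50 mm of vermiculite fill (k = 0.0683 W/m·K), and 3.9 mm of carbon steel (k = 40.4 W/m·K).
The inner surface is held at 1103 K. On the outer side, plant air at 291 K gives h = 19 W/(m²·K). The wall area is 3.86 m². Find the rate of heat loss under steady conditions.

Q ≈ 3180 W

Model the wall as resistances in series:
R_silica brick = L/(kA) = 0.215/(1.27×3.86) = 0.04386 K/W
R_magnesite brick = L/(kA) = 0.095/(3.16×3.86) = 0.007788 K/W
R_vermiculite fill = L/(kA) = 0.05/(0.0683×3.86) = 0.1897 K/W
R_carbon steel = L/(kA) = 0.0039/(40.4×3.86) = 2.501×10^-5 K/W
R_outer film = 1/(h_o·A) = 1/(19×3.86) = 0.01364 K/W
R_total = 0.255 K/W
Q = ΔT / R_total = 812 / 0.255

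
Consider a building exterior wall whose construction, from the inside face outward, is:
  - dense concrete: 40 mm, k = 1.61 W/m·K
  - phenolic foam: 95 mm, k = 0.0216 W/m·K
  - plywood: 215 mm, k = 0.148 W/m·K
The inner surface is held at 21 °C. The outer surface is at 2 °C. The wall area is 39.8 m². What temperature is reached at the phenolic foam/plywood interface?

Using the resistance-network approach (series):
R_dense concrete = L/(kA) = 0.04/(1.61×39.8) = 6.242×10^-4 K/W
R_phenolic foam = L/(kA) = 0.095/(0.0216×39.8) = 0.1105 K/W
R_plywood = L/(kA) = 0.215/(0.148×39.8) = 0.0365 K/W
R_total = 0.1476 K/W;  Q = ΔT/R_total = 19/0.1476 = 128.7 W
T_interface = T_inner − Q·ΣR(inner→interface) = 21 − 129×0.1111

T ≈ 6.7 °C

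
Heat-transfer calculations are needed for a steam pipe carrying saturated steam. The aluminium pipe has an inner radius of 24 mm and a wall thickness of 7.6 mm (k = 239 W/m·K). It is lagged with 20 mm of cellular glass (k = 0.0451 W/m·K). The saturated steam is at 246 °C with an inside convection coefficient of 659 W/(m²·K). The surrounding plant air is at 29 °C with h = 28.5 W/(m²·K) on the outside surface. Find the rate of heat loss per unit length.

Radial resistances (cylindrical: R_cond = ln(r_o/r_i)/(2πkL), R_conv = 1/(h·2πrL)):
R_inner film = 1/(h_i·2πr₁L) = 1/(659×2π×0.024×1) = 0.01006 K/W
R_aluminium pipe wall = ln(31.6/24)/(2π×239×1) = 1.832×10^-4 K/W
R_cellular glass = ln(51.6/31.6)/(2π×0.0451×1) = 1.73 K/W
R_outer film = 1/(h_o·2πr_oL) = 1/(28.5×2π×0.0516×1) = 0.1082 K/W
R_total = 1.849 K/W
Q = ΔT/R_total = 217/1.849

q′ ≈ 117 W/m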